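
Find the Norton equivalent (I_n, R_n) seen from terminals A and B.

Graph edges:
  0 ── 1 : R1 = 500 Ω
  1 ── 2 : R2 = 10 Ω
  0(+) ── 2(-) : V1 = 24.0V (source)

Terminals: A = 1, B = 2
Find the Thévenin equivalent first; then I_n = V_th/R_th and R_n = R_th.
Step 1 — V_th is the open-circuit voltage V_A - V_B (nothing connected across the terminals).
Nodal analysis, taking node 2 as the 0 V reference.
Source V1 fixes V_0 = 24 V.
KCL at each unknown node (sum of currents leaving = 0; resistances in Ω):
  Node 1: (V_1 - 24)/500 + (V_1 - 0)/10 = 0
Collecting terms: 0.102 × V_1 = 0.048  =>  V_1 = 0.4706 V
V_th = V_1 - V_2 = 0.4706 - 0 = 0.4706 V
Step 2 — R_th: zero the source — replace V1 by a short circuit (node 2 merges into node 0) — and find the resistance seen between A (node 1) and B (node 0).
Reduce the network between node 1 (A) and node 0 (B) by series/parallel combination:
  Rp1 = R1 ‖ R2 (parallel, both between nodes 0 and 1) = 1/(1/500 + 1/10) = 9.804 Ω
R_th = 9.804 Ω
I_n = V_th/R_th = 0.4706/9.804 = 0.048 A, and R_n = R_th = 9.804 Ω

Final answer: I_n = 0.048 A, R_n = 9.804 Ω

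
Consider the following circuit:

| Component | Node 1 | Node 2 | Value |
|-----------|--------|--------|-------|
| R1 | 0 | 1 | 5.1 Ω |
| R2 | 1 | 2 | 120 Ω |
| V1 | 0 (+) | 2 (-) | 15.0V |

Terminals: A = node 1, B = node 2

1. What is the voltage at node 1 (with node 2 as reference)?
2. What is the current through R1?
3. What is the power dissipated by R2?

Nodal analysis, taking node 2 as the 0 V reference.
Source V1 fixes V_0 = 15 V.
KCL at each unknown node (sum of currents leaving = 0; resistances in Ω):
  Node 1: (V_1 - 15)/5.1 + (V_1 - 0)/120 = 0
Collecting terms: 0.2044 × V_1 = 2.941  =>  V_1 = 14.39 V
Part 1:
  Read off the nodal solution: V_1 = 14.39 V
Part 2:
  I_R1 = (V_0 - V_1)/R1 = (15 - 14.39)/5.1 = 0.1199 A
  Magnitude: I_R1 = 0.1199 A
Part 3:
  I_R2 = (V_1 - V_2)/R2 = (14.39 - 0)/120 = 0.1199 A
  P_R2 = I_R2² × R2 = (0.1199)² × 120 = 1.725 W

Final answers:
1. V_1 = 14.39 V
2. I_R1 = 0.1199 A
3. P_R2 = 1.725 W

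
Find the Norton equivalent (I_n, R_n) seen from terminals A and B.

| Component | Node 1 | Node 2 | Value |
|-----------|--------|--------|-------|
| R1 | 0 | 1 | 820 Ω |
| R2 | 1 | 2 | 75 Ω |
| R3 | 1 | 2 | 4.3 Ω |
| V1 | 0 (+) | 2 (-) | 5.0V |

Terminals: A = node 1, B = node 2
Find the Thévenin equivalent first; then I_n = V_th/R_th and R_n = R_th.
Step 1 — V_th is the open-circuit voltage V_A - V_B (nothing connected across the terminals).
Nodal analysis, taking node 2 as the 0 V reference.
Source V1 fixes V_0 = 5 V.
KCL at each unknown node (sum of currents leaving = 0; resistances in Ω):
  Node 1: (V_1 - 5)/820 + (V_1 - 0)/75 + (V_1 - 0)/4.3 = 0
Collecting terms: 0.2471 × V_1 = 0.006098  =>  V_1 = 0.02468 V
V_th = V_1 - V_2 = 0.02468 - 0 = 0.02468 V
Step 2 — R_th: zero the source — replace V1 by a short circuit (node 2 merges into node 0) — and find the resistance seen between A (node 1) and B (node 0).
Reduce the network between node 1 (A) and node 0 (B) by series/parallel combination:
  Rp1 = R1 ‖ R2 ‖ R3 (parallel, all between nodes 0 and 1) = 1/(1/820 + 1/75 + 1/4.3) = 4.047 Ω
R_th = 4.047 Ω
I_n = V_th/R_th = 0.02468/4.047 = 0.006098 A, and R_n = R_th = 4.047 Ω

Final answer: I_n = 0.006098 A, R_n = 4.047 Ω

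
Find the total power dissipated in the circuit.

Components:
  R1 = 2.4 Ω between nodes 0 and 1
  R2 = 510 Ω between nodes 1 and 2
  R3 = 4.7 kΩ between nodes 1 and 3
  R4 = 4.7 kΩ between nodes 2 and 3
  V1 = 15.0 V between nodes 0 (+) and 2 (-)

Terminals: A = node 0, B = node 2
Nodal analysis, taking node 2 as the 0 V reference.
Source V1 fixes V_0 = 15 V.
KCL at each unknown node (sum of currents leaving = 0; resistances in Ω):
  Node 1: (V_1 - 15)/2.4 + (V_1 - 0)/510 + (V_1 - V_3)/4700 = 0
  Node 3: (V_3 - V_1)/4700 + (V_3 - 0)/4700 = 0
Collecting terms (coefficients in siemens):
  0.4188·V_1 - 0.0002128·V_3 = 6.25
  0.0004255·V_3 - 0.0002128·V_1 = 0
Determinant D = (0.4188)(0.0004255) - (-0.0002128)(-0.0002128) = 0.0001782
V_1 = [(6.25)(0.0004255) - (-0.0002128)(0)]/D = 14.93 V
V_3 = [(0.4188)(0) - (6.25)(-0.0002128)]/D = 7.463 V
Power in each resistor, P = (ΔV)²/R:
  P_R1 = (15 - 14.93)²/2.4 = 0.002285 W
  P_R2 = (14.93 - 0)²/510 = 0.4368 W
  P_R3 = (14.93 - 7.463)²/4700 = 0.01185 W
  P_R4 = (0 - 7.463)²/4700 = 0.01185 W
P_total = P_R1 + P_R2 + P_R3 + P_R4 = 0.4628 W

Final answer: 0.4628 W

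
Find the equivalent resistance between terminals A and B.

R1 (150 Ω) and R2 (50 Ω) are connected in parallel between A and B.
Reduce the network between node 0 (A) and node 1 (B) by series/parallel combination:
  Rp1 = R1 ‖ R2 (parallel, both between nodes 0 and 1) = 1/(1/150 + 1/50) = 37.5 Ω
R_eq = 37.5 Ω

Final answer: 37.5 Ω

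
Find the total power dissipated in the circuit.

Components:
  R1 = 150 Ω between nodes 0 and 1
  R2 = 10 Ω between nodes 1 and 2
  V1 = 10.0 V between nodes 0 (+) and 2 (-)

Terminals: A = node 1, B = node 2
Nodal analysis, taking node 2 as the 0 V reference.
Source V1 fixes V_0 = 10 V.
KCL at each unknown node (sum of currents leaving = 0; resistances in Ω):
  Node 1: (V_1 - 10)/150 + (V_1 - 0)/10 = 0
Collecting terms: 0.1067 × V_1 = 0.06667  =>  V_1 = 0.625 V
Power in each resistor, P = (ΔV)²/R:
  P_R1 = (10 - 0.625)²/150 = 0.5859 W
  P_R2 = (0.625 - 0)²/10 = 0.03906 W
P_total = P_R1 + P_R2 = 0.625 W

Final answer: 0.625 W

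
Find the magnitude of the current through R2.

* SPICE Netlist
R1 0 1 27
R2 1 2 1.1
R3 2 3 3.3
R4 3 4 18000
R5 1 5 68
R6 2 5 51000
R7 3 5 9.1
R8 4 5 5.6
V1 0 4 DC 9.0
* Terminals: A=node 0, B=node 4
Nodal analysis, taking node 4 as the 0 V reference.
Source V1 fixes V_0 = 9 V.
KCL at each unknown node (sum of currents leaving = 0; resistances in Ω):
  Node 1: (V_1 - 9)/27 + (V_1 - V_2)/1.1 + (V_1 - V_5)/68 = 0
  Node 2: (V_2 - V_1)/1.1 + (V_2 - V_3)/3.3 + (V_2 - V_5)/51000 = 0
  Node 3: (V_3 - V_2)/3.3 + (V_3 - 0)/18000 + (V_3 - V_5)/9.1 = 0
  Node 5: (V_5 - V_1)/68 + (V_5 - V_2)/51000 + (V_5 - V_3)/9.1 + (V_5 - 0)/5.6 = 0
Collecting terms (coefficients in siemens):
  0.9608·V_1 - 0.9091·V_2 - 0.01471·V_5 = 0.3333
  1.212·V_2 - 0.9091·V_1 - 0.303·V_3 - 0.00001961·V_5 = 0
  0.413·V_3 - 0.303·V_2 - 0.1099·V_5 = 0
  0.3032·V_5 - 0.01471·V_1 - 0.00001961·V_2 - 0.1099·V_3 = 0
Solving these 4 simultaneous equations (Gaussian elimination) gives:
  V_1 = 3.459 V, V_2 = 3.27 V, V_3 = 2.705 V, V_5 = 1.148 V
I_R2 = (V_1 - V_2)/R2 = (3.459 - 3.27)/1.1 = 0.1713 A
|I_R2| = 0.1713 A

Final answer: |I_R2| = 0.1713 A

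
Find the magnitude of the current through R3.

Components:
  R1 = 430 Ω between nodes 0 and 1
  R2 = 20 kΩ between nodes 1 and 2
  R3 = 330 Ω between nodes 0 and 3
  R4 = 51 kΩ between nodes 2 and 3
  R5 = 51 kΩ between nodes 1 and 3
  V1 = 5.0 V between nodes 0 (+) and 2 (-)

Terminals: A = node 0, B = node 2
Nodal analysis, taking node 2 as the 0 V reference.
Source V1 fixes V_0 = 5 V.
KCL at each unknown node (sum of currents leaving = 0; resistances in Ω):
  Node 1: (V_1 - 5)/430 + (V_1 - 0)/20000 + (V_1 - V_3)/51000 = 0
  Node 3: (V_3 - 5)/330 + (V_3 - 0)/51000 + (V_3 - V_1)/51000 = 0
Collecting terms (coefficients in siemens):
  0.002395·V_1 - 0.00001961·V_3 = 0.01163
  0.00307·V_3 - 0.00001961·V_1 = 0.01515
Determinant D = (0.002395)(0.00307) - (-0.00001961)(-0.00001961) = 0.000007352
V_1 = [(0.01163)(0.00307) - (-0.00001961)(0.01515)]/D = 4.895 V
V_3 = [(0.002395)(0.01515) - (0.01163)(-0.00001961)]/D = 4.967 V
I_R3 = (V_0 - V_3)/R3 = (5 - 4.967)/330 = 0.00009881 A
|I_R3| = 0.00009881 A

Final answer: |I_R3| = 9.881e-05 A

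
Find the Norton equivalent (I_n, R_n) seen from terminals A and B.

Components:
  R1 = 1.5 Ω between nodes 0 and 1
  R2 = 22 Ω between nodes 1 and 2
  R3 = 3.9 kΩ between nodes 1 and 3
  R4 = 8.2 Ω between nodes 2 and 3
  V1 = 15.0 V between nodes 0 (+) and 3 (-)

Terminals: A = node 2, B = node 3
Find the Thévenin equivalent first; then I_n = V_th/R_th and R_n = R_th.
Step 1 — V_th is the open-circuit voltage V_A - V_B (nothing connected across the terminals).
Nodal analysis, taking node 3 as the 0 V reference.
Source V1 fixes V_0 = 15 V.
KCL at each unknown node (sum of currents leaving = 0; resistances in Ω):
  Node 1: (V_1 - 15)/1.5 + (V_1 - V_2)/22 + (V_1 - 0)/3900 = 0
  Node 2: (V_2 - V_1)/22 + (V_2 - 0)/8.2 = 0
Collecting terms (coefficients in siemens):
  0.7124·V_1 - 0.04545·V_2 = 10
  0.1674·V_2 - 0.04545·V_1 = 0
Determinant D = (0.7124)(0.1674) - (-0.04545)(-0.04545) = 0.1172
V_1 = [(10)(0.1674) - (-0.04545)(0)]/D = 14.28 V
V_2 = [(0.7124)(0) - (10)(-0.04545)]/D = 3.879 V
V_th = V_2 - V_3 = 3.879 - 0 = 3.879 V
Step 2 — R_th: zero the source — replace V1 by a short circuit (node 3 merges into node 0) — and find the resistance seen between A (node 2) and B (node 0).
Reduce the network between node 2 (A) and node 0 (B) by series/parallel combination:
  Rp1 = R1 ‖ R3 (parallel, both between nodes 0 and 1) = 1/(1/1.5 + 1/3900) = 1.499 Ω
  Rs1 = R2 + Rp1 (series, joined only at node 1) = 22 + 1.499 = 23.5 Ω
  Rp2 = R4 ‖ Rs1 (parallel, both between nodes 0 and 2) = 1/(1/8.2 + 1/23.5) = 6.079 Ω
R_th = 6.079 Ω
I_n = V_th/R_th = 3.879/6.079 = 0.6381 A, and R_n = R_th = 6.079 Ω

Final answer: I_n = 0.6381 A, R_n = 6.079 Ω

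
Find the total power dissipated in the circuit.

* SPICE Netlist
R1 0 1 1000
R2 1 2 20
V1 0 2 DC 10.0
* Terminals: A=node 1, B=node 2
Nodal analysis, taking node 2 as the 0 V reference.
Source V1 fixes V_0 = 10 V.
KCL at each unknown node (sum of currents leaving = 0; resistances in Ω):
  Node 1: (V_1 - 10)/1000 + (V_1 - 0)/20 = 0
Collecting terms: 0.051 × V_1 = 0.01  =>  V_1 = 0.1961 V
Power in each resistor, P = (ΔV)²/R:
  P_R1 = (10 - 0.1961)²/1000 = 0.09612 W
  P_R2 = (0.1961 - 0)²/20 = 0.001922 W
P_total = P_R1 + P_R2 = 0.09804 W

Final answer: 0.09804 W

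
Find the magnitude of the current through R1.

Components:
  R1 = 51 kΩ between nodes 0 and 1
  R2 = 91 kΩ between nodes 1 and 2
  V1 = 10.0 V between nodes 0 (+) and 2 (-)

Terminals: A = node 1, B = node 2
Nodal analysis, taking node 2 as the 0 V reference.
Source V1 fixes V_0 = 10 V.
KCL at each unknown node (sum of currents leaving = 0; resistances in Ω):
  Node 1: (V_1 - 10)/51000 + (V_1 - 0)/91000 = 0
Collecting terms: 0.0000306 × V_1 = 0.0001961  =>  V_1 = 6.408 V
I_R1 = (V_0 - V_1)/R1 = (10 - 6.408)/51000 = 0.00007042 A
|I_R1| = 0.00007042 A

Final answer: |I_R1| = 7.042e-05 A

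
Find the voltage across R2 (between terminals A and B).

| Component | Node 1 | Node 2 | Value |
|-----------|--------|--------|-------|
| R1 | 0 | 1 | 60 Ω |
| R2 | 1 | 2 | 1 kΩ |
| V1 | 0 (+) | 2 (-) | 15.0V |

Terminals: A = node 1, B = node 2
R1 and R2 are in series across V1 (node 0 → node 1 → node 2), and the output A–B is taken across R2, so this is a voltage divider.
Series current: I = V1/(R1 + R2) = 15/(60 + 1000) = 15/1060 = 0.01415 A
V_R2 = I × R2 = V1 × R2/(R1 + R2) = 15 × 1000/1060 = 14.15 V

Final answer: 14.15 V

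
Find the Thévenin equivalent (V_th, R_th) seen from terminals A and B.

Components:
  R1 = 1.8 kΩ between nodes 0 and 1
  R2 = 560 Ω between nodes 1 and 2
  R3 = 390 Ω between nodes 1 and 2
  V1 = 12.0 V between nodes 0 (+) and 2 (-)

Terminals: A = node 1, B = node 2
Step 1 — V_th is the open-circuit voltage V_A - V_B (nothing connected across the terminals).
Nodal analysis, taking node 2 as the 0 V reference.
Source V1 fixes V_0 = 12 V.
KCL at each unknown node (sum of currents leaving = 0; resistances in Ω):
  Node 1: (V_1 - 12)/1800 + (V_1 - 0)/560 + (V_1 - 0)/390 = 0
Collecting terms: 0.004905 × V_1 = 0.006667  =>  V_1 = 1.359 V
V_th = V_1 - V_2 = 1.359 - 0 = 1.359 V
Step 2 — R_th: zero the source — replace V1 by a short circuit (node 2 merges into node 0) — and find the resistance seen between A (node 1) and B (node 0).
Reduce the network between node 1 (A) and node 0 (B) by series/parallel combination:
  Rp1 = R1 ‖ R2 ‖ R3 (parallel, all between nodes 0 and 1) = 1/(1/1800 + 1/560 + 1/390) = 203.9 Ω
R_th = 203.9 Ω

Final answer: V_th = 1.359 V, R_th = 203.9 Ω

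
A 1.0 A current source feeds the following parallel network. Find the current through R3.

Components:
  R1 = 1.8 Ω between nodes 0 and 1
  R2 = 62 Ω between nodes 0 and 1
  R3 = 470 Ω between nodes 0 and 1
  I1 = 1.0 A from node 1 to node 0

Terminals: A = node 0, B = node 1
All resistors sit directly between nodes 0 and 1, so they are in parallel and share one voltage V; the full source current 1 A splits among them.
1/R_par = 1/1.8 + 1/62 + 1/470 = 0.5738 S  =>  R_par = 1.743 Ω
V = I × R_par = 1 × 1.743 = 1.743 V
I_R3 = V/R3 = 1.743/470 = 0.003708 A

Final answer: 0.003708 A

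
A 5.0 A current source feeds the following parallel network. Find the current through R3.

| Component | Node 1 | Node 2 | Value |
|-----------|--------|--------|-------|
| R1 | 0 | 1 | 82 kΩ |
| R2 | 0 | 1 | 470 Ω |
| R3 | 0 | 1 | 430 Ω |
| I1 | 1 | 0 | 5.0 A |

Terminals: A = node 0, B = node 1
All resistors sit directly between nodes 0 and 1, so they are in parallel and share one voltage V; the full source current 5 A splits among them.
1/R_par = 1/82000 + 1/470 + 1/430 = 0.004465 S  =>  R_par = 223.9 Ω
V = I × R_par = 5 × 223.9 = 1120 V
I_R3 = V/R3 = 1120/430 = 2.604 A

Final answer: 2.604 A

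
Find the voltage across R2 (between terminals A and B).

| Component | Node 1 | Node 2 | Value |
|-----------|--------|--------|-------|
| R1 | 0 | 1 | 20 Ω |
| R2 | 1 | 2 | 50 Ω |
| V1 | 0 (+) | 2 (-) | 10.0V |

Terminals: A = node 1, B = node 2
R1 and R2 are in series across V1 (node 0 → node 1 → node 2), and the output A–B is taken across R2, so this is a voltage divider.
Series current: I = V1/(R1 + R2) = 10/(20 + 50) = 10/70 = 0.1429 A
V_R2 = I × R2 = V1 × R2/(R1 + R2) = 10 × 50/70 = 7.143 V

Final answer: 7.143 V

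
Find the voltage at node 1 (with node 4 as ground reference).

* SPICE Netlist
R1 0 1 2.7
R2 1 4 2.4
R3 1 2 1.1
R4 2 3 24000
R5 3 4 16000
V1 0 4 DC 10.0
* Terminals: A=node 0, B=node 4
Nodal analysis, taking node 4 as the 0 V reference.
Source V1 fixes V_0 = 10 V.
KCL at each unknown node (sum of currents leaving = 0; resistances in Ω):
  Node 1: (V_1 - 10)/2.7 + (V_1 - 0)/2.4 + (V_1 - V_2)/1.1 = 0
  Node 2: (V_2 - V_1)/1.1 + (V_2 - V_3)/24000 = 0
  Node 3: (V_3 - V_2)/24000 + (V_3 - 0)/16000 = 0
Collecting terms (coefficients in siemens):
  1.696·V_1 - 0.9091·V_2 = 3.704
  0.9091·V_2 - 0.9091·V_1 - 0.00004167·V_3 = 0
  0.0001042·V_3 - 0.00004167·V_2 = 0
Solving these 3 simultaneous equations (Gaussian elimination) gives:
  V_1 = 4.706 V, V_2 = 4.706 V, V_3 = 1.882 V
The requested potential is V_1 = 4.706 V.

Final answer: V_1 = 4.706 V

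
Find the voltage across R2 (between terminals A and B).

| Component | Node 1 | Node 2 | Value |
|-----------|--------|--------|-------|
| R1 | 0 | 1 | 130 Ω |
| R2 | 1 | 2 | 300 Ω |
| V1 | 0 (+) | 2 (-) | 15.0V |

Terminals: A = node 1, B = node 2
R1 and R2 are in series across V1 (node 0 → node 1 → node 2), and the output A–B is taken across R2, so this is a voltage divider.
Series current: I = V1/(R1 + R2) = 15/(130 + 300) = 15/430 = 0.03488 A
V_R2 = I × R2 = V1 × R2/(R1 + R2) = 15 × 300/430 = 10.47 V

Final answer: 10.47 V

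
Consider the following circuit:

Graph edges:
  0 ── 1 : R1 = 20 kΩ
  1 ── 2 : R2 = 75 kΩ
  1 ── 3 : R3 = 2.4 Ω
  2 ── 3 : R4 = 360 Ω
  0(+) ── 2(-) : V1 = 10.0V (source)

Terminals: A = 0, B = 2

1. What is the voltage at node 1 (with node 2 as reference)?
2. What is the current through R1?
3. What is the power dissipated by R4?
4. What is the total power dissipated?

Nodal analysis, taking node 2 as the 0 V reference.
Source V1 fixes V_0 = 10 V.
KCL at each unknown node (sum of currents leaving = 0; resistances in Ω):
  Node 1: (V_1 - 10)/20000 + (V_1 - 0)/75000 + (V_1 - V_3)/2.4 = 0
  Node 3: (V_3 - V_1)/2.4 + (V_3 - 0)/360 = 0
Collecting terms (coefficients in siemens):
  0.4167·V_1 - 0.4167·V_3 = 0.0005
  0.4194·V_3 - 0.4167·V_1 = 0
Determinant D = (0.4167)(0.4194) - (-0.4167)(-0.4167) = 0.001184
V_1 = [(0.0005)(0.4194) - (-0.4167)(0)]/D = 0.1771 V
V_3 = [(0.4167)(0) - (0.0005)(-0.4167)]/D = 0.176 V
Part 1:
  Read off the nodal solution: V_1 = 0.1771 V
Part 2:
  I_R1 = (V_0 - V_1)/R1 = (10 - 0.1771)/20000 = 0.0004911 A
  Magnitude: I_R1 = 0.0004911 A
Part 3:
  I_R4 = (V_2 - V_3)/R4 = (0 - 0.176)/360 = -0.0004888 A
  P_R4 = I_R4² × R4 = (-0.0004888)² × 360 = 0.00008601 W
Part 4:
  Power in each resistor, P = (ΔV)²/R:
    P_R1 = (10 - 0.1771)²/20000 = 0.004824 W
    P_R2 = (0.1771 - 0)²/75000 = 0.0000004184 W
    P_R3 = (0.1771 - 0.176)²/2.4 = 0.0000005734 W
    P_R4 = (0 - 0.176)²/360 = 0.00008601 W
  P_total = P_R1 + P_R2 + P_R3 + P_R4 = 0.004911 W

Final answers:
1. V_1 = 0.1771 V
2. I_R1 = 0.0004911 A
3. P_R4 = 8.601e-05 W
4. P_total = 0.004911 W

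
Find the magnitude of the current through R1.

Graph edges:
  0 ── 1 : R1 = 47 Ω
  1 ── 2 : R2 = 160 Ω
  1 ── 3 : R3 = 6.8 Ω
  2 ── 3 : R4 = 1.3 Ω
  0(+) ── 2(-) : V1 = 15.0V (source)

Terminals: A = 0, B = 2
Nodal analysis, taking node 2 as the 0 V reference.
Source V1 fixes V_0 = 15 V.
KCL at each unknown node (sum of currents leaving = 0; resistances in Ω):
  Node 1: (V_1 - 15)/47 + (V_1 - 0)/160 + (V_1 - V_3)/6.8 = 0
  Node 3: (V_3 - V_1)/6.8 + (V_3 - 0)/1.3 = 0
Collecting terms (coefficients in siemens):
  0.1746·V_1 - 0.1471·V_3 = 0.3191
  0.9163·V_3 - 0.1471·V_1 = 0
Determinant D = (0.1746)(0.9163) - (-0.1471)(-0.1471) = 0.1383
V_1 = [(0.3191)(0.9163) - (-0.1471)(0)]/D = 2.114 V
V_3 = [(0.1746)(0) - (0.3191)(-0.1471)]/D = 0.3393 V
I_R1 = (V_0 - V_1)/R1 = (15 - 2.114)/47 = 0.2742 A
|I_R1| = 0.2742 A

Final answer: |I_R1| = 0.2742 A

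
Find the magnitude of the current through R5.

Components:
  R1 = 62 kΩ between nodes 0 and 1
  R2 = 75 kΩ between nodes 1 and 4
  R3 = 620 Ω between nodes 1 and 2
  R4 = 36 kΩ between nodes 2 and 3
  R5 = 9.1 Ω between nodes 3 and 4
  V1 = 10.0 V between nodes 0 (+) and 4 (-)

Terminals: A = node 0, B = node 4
Nodal analysis, taking node 4 as the 0 V reference.
Source V1 fixes V_0 = 10 V.
KCL at each unknown node (sum of currents leaving = 0; resistances in Ω):
  Node 1: (V_1 - 10)/62000 + (V_1 - 0)/75000 + (V_1 - V_2)/620 = 0
  Node 2: (V_2 - V_1)/620 + (V_2 - V_3)/36000 = 0
  Node 3: (V_3 - V_2)/36000 + (V_3 - 0)/9.1 = 0
Collecting terms (coefficients in siemens):
  0.001642·V_1 - 0.001613·V_2 = 0.0001613
  0.001641·V_2 - 0.001613·V_1 - 0.00002778·V_3 = 0
  0.1099·V_3 - 0.00002778·V_2 = 0
Solving these 3 simultaneous equations (Gaussian elimination) gives:
  V_1 = 2.841 V, V_2 = 2.793 V, V_3 = 0.0007059 V
I_R5 = (V_3 - V_4)/R5 = (0.0007059 - 0)/9.1 = 0.00007757 A
|I_R5| = 0.00007757 A

Final answer: |I_R5| = 7.757e-05 A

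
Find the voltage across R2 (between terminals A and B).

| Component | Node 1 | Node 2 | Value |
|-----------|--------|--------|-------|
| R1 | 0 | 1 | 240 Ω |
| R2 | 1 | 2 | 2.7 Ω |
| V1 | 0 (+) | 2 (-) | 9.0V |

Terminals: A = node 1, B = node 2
R1 and R2 are in series across V1 (node 0 → node 1 → node 2), and the output A–B is taken across R2, so this is a voltage divider.
Series current: I = V1/(R1 + R2) = 9/(240 + 2.7) = 9/242.7 = 0.03708 A
V_R2 = I × R2 = V1 × R2/(R1 + R2) = 9 × 2.7/242.7 = 0.1001 V

Final answer: 0.1001 V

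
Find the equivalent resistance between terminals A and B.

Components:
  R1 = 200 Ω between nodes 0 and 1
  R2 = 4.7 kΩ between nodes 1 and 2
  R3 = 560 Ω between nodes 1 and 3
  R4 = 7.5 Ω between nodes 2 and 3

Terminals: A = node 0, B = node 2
Reduce the network between node 0 (A) and node 2 (B) by series/parallel combination:
  Rs1 = R3 + R4 (series, joined only at node 3) = 560 + 7.5 = 567.5 Ω
  Rp1 = R2 ‖ Rs1 (parallel, both between nodes 1 and 2) = 1/(1/4700 + 1/567.5) = 506.4 Ω
  Rs2 = R1 + Rp1 (series, joined only at node 1) = 200 + 506.4 = 706.4 Ω
R_eq = 706.4 Ω

Final answer: 706.4 Ω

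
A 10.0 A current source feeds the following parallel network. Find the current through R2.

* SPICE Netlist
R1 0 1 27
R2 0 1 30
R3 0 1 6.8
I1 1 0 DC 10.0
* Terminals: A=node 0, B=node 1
All resistors sit directly between nodes 0 and 1, so they are in parallel and share one voltage V; the full source current 10 A splits among them.
1/R_par = 1/27 + 1/30 + 1/6.8 = 0.2174 S  =>  R_par = 4.599 Ω
V = I × R_par = 10 × 4.599 = 45.99 V
I_R2 = V/R2 = 45.99/30 = 1.533 A

Final answer: 1.533 A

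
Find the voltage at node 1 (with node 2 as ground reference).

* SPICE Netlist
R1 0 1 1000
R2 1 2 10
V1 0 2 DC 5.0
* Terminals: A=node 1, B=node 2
Nodal analysis, taking node 2 as the 0 V reference.
Source V1 fixes V_0 = 5 V.
KCL at each unknown node (sum of currents leaving = 0; resistances in Ω):
  Node 1: (V_1 - 5)/1000 + (V_1 - 0)/10 = 0
Collecting terms: 0.101 × V_1 = 0.005  =>  V_1 = 0.0495 V
The requested potential is V_1 = 0.0495 V.

Final answer: V_1 = 0.0495 V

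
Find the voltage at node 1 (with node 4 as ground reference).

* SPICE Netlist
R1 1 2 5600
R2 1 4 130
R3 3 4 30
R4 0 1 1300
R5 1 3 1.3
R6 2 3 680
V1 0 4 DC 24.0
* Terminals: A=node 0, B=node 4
Nodal analysis, taking node 4 as the 0 V reference.
Source V1 fixes V_0 = 24 V.
KCL at each unknown node (sum of currents leaving = 0; resistances in Ω):
  Node 1: (V_1 - V_2)/5600 + (V_1 - 0)/130 + (V_1 - 24)/1300 + (V_1 - V_3)/1.3 = 0
  Node 2: (V_2 - V_1)/5600 + (V_2 - V_3)/680 = 0
  Node 3: (V_3 - 0)/30 + (V_3 - V_1)/1.3 + (V_3 - V_2)/680 = 0
Collecting terms (coefficients in siemens):
  0.7779·V_1 - 0.0001786·V_2 - 0.7692·V_3 = 0.01846
  0.001649·V_2 - 0.0001786·V_1 - 0.001471·V_3 = 0
  0.804·V_3 - 0.7692·V_1 - 0.001471·V_2 = 0
Solving these 3 simultaneous equations (Gaussian elimination) gives:
  V_1 = 0.4568 V, V_2 = 0.4399 V, V_3 = 0.4379 V
The requested potential is V_1 = 0.4568 V.

Final answer: V_1 = 0.4568 V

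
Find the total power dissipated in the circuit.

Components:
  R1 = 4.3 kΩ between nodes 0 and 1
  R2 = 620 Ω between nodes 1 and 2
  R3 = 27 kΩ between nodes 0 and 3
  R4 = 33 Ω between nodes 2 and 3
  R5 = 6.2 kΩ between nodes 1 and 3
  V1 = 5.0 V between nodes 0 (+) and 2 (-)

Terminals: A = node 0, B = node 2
Nodal analysis, taking node 2 as the 0 V reference.
Source V1 fixes V_0 = 5 V.
KCL at each unknown node (sum of currents leaving = 0; resistances in Ω):
  Node 1: (V_1 - 5)/4300 + (V_1 - 0)/620 + (V_1 - V_3)/6200 = 0
  Node 3: (V_3 - 5)/27000 + (V_3 - 0)/33 + (V_3 - V_1)/6200 = 0
Collecting terms (coefficients in siemens):
  0.002007·V_1 - 0.0001613·V_3 = 0.001163
  0.0305·V_3 - 0.0001613·V_1 = 0.0001852
Determinant D = (0.002007)(0.0305) - (-0.0001613)(-0.0001613) = 0.00006118
V_1 = [(0.001163)(0.0305) - (-0.0001613)(0.0001852)]/D = 0.5802 V
V_3 = [(0.002007)(0.0001852) - (0.001163)(-0.0001613)]/D = 0.009139 V
Power in each resistor, P = (ΔV)²/R:
  P_R1 = (5 - 0.5802)²/4300 = 0.004543 W
  P_R2 = (0.5802 - 0)²/620 = 0.0005429 W
  P_R3 = (5 - 0.009139)²/27000 = 0.0009225 W
  P_R4 = (0 - 0.009139)²/33 = 0.000002531 W
  P_R5 = (0.5802 - 0.009139)²/6200 = 0.00005259 W
P_total = P_R1 + P_R2 + P_R3 + P_R4 + P_R5 = 0.006064 W

Final answer: 0.006064 W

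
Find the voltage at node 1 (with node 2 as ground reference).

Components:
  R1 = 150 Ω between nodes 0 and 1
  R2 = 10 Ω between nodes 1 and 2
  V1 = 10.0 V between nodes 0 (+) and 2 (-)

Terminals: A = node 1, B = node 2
Nodal analysis, taking node 2 as the 0 V reference.
Source V1 fixes V_0 = 10 V.
KCL at each unknown node (sum of currents leaving = 0; resistances in Ω):
  Node 1: (V_1 - 10)/150 + (V_1 - 0)/10 = 0
Collecting terms: 0.1067 × V_1 = 0.06667  =>  V_1 = 0.625 V
The requested potential is V_1 = 0.625 V.

Final answer: V_1 = 0.625 V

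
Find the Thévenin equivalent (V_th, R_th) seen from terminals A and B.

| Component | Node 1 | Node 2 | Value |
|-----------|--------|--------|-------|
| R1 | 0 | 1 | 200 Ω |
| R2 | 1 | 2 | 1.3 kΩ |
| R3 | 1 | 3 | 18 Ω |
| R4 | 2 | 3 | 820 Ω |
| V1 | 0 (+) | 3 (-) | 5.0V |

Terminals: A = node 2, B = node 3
Step 1 — V_th is the open-circuit voltage V_A - V_B (nothing connected across the terminals).
Nodal analysis, taking node 3 as the 0 V reference.
Source V1 fixes V_0 = 5 V.
KCL at each unknown node (sum of currents leaving = 0; resistances in Ω):
  Node 1: (V_1 - 5)/200 + (V_1 - V_2)/1300 + (V_1 - 0)/18 = 0
  Node 2: (V_2 - V_1)/1300 + (V_2 - 0)/820 = 0
Collecting terms (coefficients in siemens):
  0.06132·V_1 - 0.0007692·V_2 = 0.025
  0.001989·V_2 - 0.0007692·V_1 = 0
Determinant D = (0.06132)(0.001989) - (-0.0007692)(-0.0007692) = 0.0001214
V_1 = [(0.025)(0.001989) - (-0.0007692)(0)]/D = 0.4097 V
V_2 = [(0.06132)(0) - (0.025)(-0.0007692)]/D = 0.1585 V
V_th = V_2 - V_3 = 0.1585 - 0 = 0.1585 V
Step 2 — R_th: zero the source — replace V1 by a short circuit (node 3 merges into node 0) — and find the resistance seen between A (node 2) and B (node 0).
Reduce the network between node 2 (A) and node 0 (B) by series/parallel combination:
  Rp1 = R1 ‖ R3 (parallel, both between nodes 0 and 1) = 1/(1/200 + 1/18) = 16.51 Ω
  Rs1 = R2 + Rp1 (series, joined only at node 1) = 1300 + 16.51 = 1317 Ω
  Rp2 = R4 ‖ Rs1 (parallel, both between nodes 0 and 2) = 1/(1/820 + 1/1317) = 505.3 Ω
R_th = 505.3 Ω

Final answer: V_th = 0.1585 V, R_th = 505.3 Ω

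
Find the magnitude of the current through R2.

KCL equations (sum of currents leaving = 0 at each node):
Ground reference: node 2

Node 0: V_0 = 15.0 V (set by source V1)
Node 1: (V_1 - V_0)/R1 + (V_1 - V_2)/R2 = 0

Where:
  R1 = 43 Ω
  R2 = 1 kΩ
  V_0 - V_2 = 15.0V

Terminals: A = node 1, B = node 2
Nodal analysis, taking node 2 as the 0 V reference.
Source V1 fixes V_0 = 15 V.
KCL at each unknown node (sum of currents leaving = 0; resistances in Ω):
  Node 1: (V_1 - 15)/43 + (V_1 - 0)/1000 = 0
Collecting terms: 0.02426 × V_1 = 0.3488  =>  V_1 = 14.38 V
I_R2 = (V_1 - V_2)/R2 = (14.38 - 0)/1000 = 0.01438 A
|I_R2| = 0.01438 A

Final answer: |I_R2| = 0.01438 A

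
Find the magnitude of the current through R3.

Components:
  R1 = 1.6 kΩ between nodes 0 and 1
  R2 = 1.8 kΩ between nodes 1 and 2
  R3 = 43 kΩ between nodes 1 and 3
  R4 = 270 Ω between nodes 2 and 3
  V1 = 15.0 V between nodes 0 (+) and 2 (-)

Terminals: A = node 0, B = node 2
Nodal analysis, taking node 2 as the 0 V reference.
Source V1 fixes V_0 = 15 V.
KCL at each unknown node (sum of currents leaving = 0; resistances in Ω):
  Node 1: (V_1 - 15)/1600 + (V_1 - 0)/1800 + (V_1 - V_3)/43000 = 0
  Node 3: (V_3 - V_1)/43000 + (V_3 - 0)/270 = 0
Collecting terms (coefficients in siemens):
  0.001204·V_1 - 0.00002326·V_3 = 0.009375
  0.003727·V_3 - 0.00002326·V_1 = 0
Determinant D = (0.001204)(0.003727) - (-0.00002326)(-0.00002326) = 0.000004486
V_1 = [(0.009375)(0.003727) - (-0.00002326)(0)]/D = 7.789 V
V_3 = [(0.001204)(0) - (0.009375)(-0.00002326)]/D = 0.0486 V
I_R3 = (V_1 - V_3)/R3 = (7.789 - 0.0486)/43000 = 0.00018 A
|I_R3| = 0.00018 A

Final answer: |I_R3| = 0.00018 A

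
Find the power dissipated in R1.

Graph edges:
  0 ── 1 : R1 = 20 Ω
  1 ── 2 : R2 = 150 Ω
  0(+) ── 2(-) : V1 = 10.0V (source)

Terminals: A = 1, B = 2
Nodal analysis, taking node 2 as the 0 V reference.
Source V1 fixes V_0 = 10 V.
KCL at each unknown node (sum of currents leaving = 0; resistances in Ω):
  Node 1: (V_1 - 10)/20 + (V_1 - 0)/150 = 0
Collecting terms: 0.05667 × V_1 = 0.5  =>  V_1 = 8.824 V
I_R1 = (V_0 - V_1)/R1 = (10 - 8.824)/20 = 0.05882 A
P_R1 = I_R1² × R1 = (0.05882)² × 20 = 0.0692 W

Final answer: 0.0692 W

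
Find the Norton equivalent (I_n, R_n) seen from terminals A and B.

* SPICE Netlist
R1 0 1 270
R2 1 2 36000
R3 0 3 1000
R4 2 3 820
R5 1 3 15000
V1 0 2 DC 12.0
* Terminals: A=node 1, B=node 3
Find the Thévenin equivalent first; then I_n = V_th/R_th and R_n = R_th.
Step 1 — V_th is the open-circuit voltage V_A - V_B (nothing connected across the terminals).
Nodal analysis, taking node 2 as the 0 V reference.
Source V1 fixes V_0 = 12 V.
KCL at each unknown node (sum of currents leaving = 0; resistances in Ω):
  Node 1: (V_1 - 12)/270 + (V_1 - 0)/36000 + (V_1 - V_3)/15000 = 0
  Node 3: (V_3 - 12)/1000 + (V_3 - 0)/820 + (V_3 - V_1)/15000 = 0
Collecting terms (coefficients in siemens):
  0.003798·V_1 - 0.00006667·V_3 = 0.04444
  0.002286·V_3 - 0.00006667·V_1 = 0.012
Determinant D = (0.003798)(0.002286) - (-0.00006667)(-0.00006667) = 0.000008679
V_1 = [(0.04444)(0.002286) - (-0.00006667)(0.012)]/D = 11.8 V
V_3 = [(0.003798)(0.012) - (0.04444)(-0.00006667)]/D = 5.593 V
V_th = V_1 - V_3 = 11.8 - 5.593 = 6.207 V
Step 2 — R_th: zero the source — replace V1 by a short circuit (node 2 merges into node 0) — and find the resistance seen between A (node 1) and B (node 3).
Reduce the network between node 1 (A) and node 3 (B) by series/parallel combination:
  Rp1 = R1 ‖ R2 (parallel, both between nodes 0 and 1) = 1/(1/270 + 1/36000) = 268 Ω
  Rp2 = R3 ‖ R4 (parallel, both between nodes 0 and 3) = 1/(1/1000 + 1/820) = 450.5 Ω
  Rs1 = Rp1 + Rp2 (series, joined only at node 0) = 268 + 450.5 = 718.5 Ω
  Rp3 = R5 ‖ Rs1 (parallel, both between nodes 1 and 3) = 1/(1/15000 + 1/718.5) = 685.7 Ω
R_th = 685.7 Ω
I_n = V_th/R_th = 6.207/685.7 = 0.009052 A, and R_n = R_th = 685.7 Ω

Final answer: I_n = 0.009052 A, R_n = 685.7 Ω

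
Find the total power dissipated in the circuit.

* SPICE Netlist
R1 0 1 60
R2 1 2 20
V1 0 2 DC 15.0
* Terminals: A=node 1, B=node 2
Nodal analysis, taking node 2 as the 0 V reference.
Source V1 fixes V_0 = 15 V.
KCL at each unknown node (sum of currents leaving = 0; resistances in Ω):
  Node 1: (V_1 - 15)/60 + (V_1 - 0)/20 = 0
Collecting terms: 0.06667 × V_1 = 0.25  =>  V_1 = 3.75 V
Power in each resistor, P = (ΔV)²/R:
  P_R1 = (15 - 3.75)²/60 = 2.109 W
  P_R2 = (3.75 - 0)²/20 = 0.7031 W
P_total = P_R1 + P_R2 = 2.812 W

Final answer: 2.812 W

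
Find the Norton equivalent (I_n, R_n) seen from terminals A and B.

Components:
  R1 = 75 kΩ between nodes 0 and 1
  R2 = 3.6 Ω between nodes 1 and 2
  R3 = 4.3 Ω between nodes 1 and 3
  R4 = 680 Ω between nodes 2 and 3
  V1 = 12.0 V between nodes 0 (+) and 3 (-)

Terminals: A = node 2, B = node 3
Find the Thévenin equivalent first; then I_n = V_th/R_th and R_n = R_th.
Step 1 — V_th is the open-circuit voltage V_A - V_B (nothing connected across the terminals).
Nodal analysis, taking node 3 as the 0 V reference.
Source V1 fixes V_0 = 12 V.
KCL at each unknown node (sum of currents leaving = 0; resistances in Ω):
  Node 1: (V_1 - 12)/75000 + (V_1 - V_2)/3.6 + (V_1 - 0)/4.3 = 0
  Node 2: (V_2 - V_1)/3.6 + (V_2 - 0)/680 = 0
Collecting terms (coefficients in siemens):
  0.5103·V_1 - 0.2778·V_2 = 0.00016
  0.2792·V_2 - 0.2778·V_1 = 0
Determinant D = (0.5103)(0.2792) - (-0.2778)(-0.2778) = 0.06535
V_1 = [(0.00016)(0.2792) - (-0.2778)(0)]/D = 0.0006837 V
V_2 = [(0.5103)(0) - (0.00016)(-0.2778)]/D = 0.0006801 V
V_th = V_2 - V_3 = 0.0006801 - 0 = 0.0006801 V
Step 2 — R_th: zero the source — replace V1 by a short circuit (node 3 merges into node 0) — and find the resistance seen between A (node 2) and B (node 0).
Reduce the network between node 2 (A) and node 0 (B) by series/parallel combination:
  Rp1 = R1 ‖ R3 (parallel, both between nodes 0 and 1) = 1/(1/75000 + 1/4.3) = 4.3 Ω
  Rs1 = R2 + Rp1 (series, joined only at node 1) = 3.6 + 4.3 = 7.9 Ω
  Rp2 = R4 ‖ Rs1 (parallel, both between nodes 0 and 2) = 1/(1/680 + 1/7.9) = 7.809 Ω
R_th = 7.809 Ω
I_n = V_th/R_th = 0.0006801/7.809 = 0.00008709 A, and R_n = R_th = 7.809 Ω

Final answer: I_n = 8.709e-05 A, R_n = 7.809 Ω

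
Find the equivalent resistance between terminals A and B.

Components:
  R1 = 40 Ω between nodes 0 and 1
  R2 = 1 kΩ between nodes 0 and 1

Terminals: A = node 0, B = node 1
Reduce the network between node 0 (A) and node 1 (B) by series/parallel combination:
  Rp1 = R1 ‖ R2 (parallel, both between nodes 0 and 1) = 1/(1/40 + 1/1000) = 38.46 Ω
R_eq = 38.46 Ω

Final answer: 38.46 Ω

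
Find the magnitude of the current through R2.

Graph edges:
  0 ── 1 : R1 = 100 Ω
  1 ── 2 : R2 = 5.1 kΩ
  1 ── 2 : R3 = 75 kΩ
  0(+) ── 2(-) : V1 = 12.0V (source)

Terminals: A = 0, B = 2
Nodal analysis, taking node 2 as the 0 V reference.
Source V1 fixes V_0 = 12 V.
KCL at each unknown node (sum of currents leaving = 0; resistances in Ω):
  Node 1: (V_1 - 12)/100 + (V_1 - 0)/5100 + (V_1 - 0)/75000 = 0
Collecting terms: 0.01021 × V_1 = 0.12  =>  V_1 = 11.75 V
I_R2 = (V_1 - V_2)/R2 = (11.75 - 0)/5100 = 0.002305 A
|I_R2| = 0.002305 A

Final answer: |I_R2| = 0.002305 A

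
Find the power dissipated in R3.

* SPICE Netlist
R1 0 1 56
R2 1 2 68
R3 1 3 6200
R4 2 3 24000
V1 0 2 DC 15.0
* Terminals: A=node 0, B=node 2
Nodal analysis, taking node 2 as the 0 V reference.
Source V1 fixes V_0 = 15 V.
KCL at each unknown node (sum of currents leaving = 0; resistances in Ω):
  Node 1: (V_1 - 15)/56 + (V_1 - 0)/68 + (V_1 - V_3)/6200 = 0
  Node 3: (V_3 - V_1)/6200 + (V_3 - 0)/24000 = 0
Collecting terms (coefficients in siemens):
  0.03272·V_1 - 0.0001613·V_3 = 0.2679
  0.000203·V_3 - 0.0001613·V_1 = 0
Determinant D = (0.03272)(0.000203) - (-0.0001613)(-0.0001613) = 0.000006616
V_1 = [(0.2679)(0.000203) - (-0.0001613)(0)]/D = 8.217 V
V_3 = [(0.03272)(0) - (0.2679)(-0.0001613)]/D = 6.53 V
I_R3 = (V_1 - V_3)/R3 = (8.217 - 6.53)/6200 = 0.0002721 A
P_R3 = I_R3² × R3 = (0.0002721)² × 6200 = 0.000459 W

Final answer: 0.000459 W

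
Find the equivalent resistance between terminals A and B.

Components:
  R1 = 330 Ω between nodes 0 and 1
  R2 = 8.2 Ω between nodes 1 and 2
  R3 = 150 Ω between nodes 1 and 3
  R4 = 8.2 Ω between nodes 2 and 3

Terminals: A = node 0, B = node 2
Reduce the network between node 0 (A) and node 2 (B) by series/parallel combination:
  Rs1 = R3 + R4 (series, joined only at node 3) = 150 + 8.2 = 158.2 Ω
  Rp1 = R2 ‖ Rs1 (parallel, both between nodes 1 and 2) = 1/(1/8.2 + 1/158.2) = 7.796 Ω
  Rs2 = R1 + Rp1 (series, joined only at node 1) = 330 + 7.796 = 337.8 Ω
R_eq = 337.8 Ω

Final answer: 337.8 Ω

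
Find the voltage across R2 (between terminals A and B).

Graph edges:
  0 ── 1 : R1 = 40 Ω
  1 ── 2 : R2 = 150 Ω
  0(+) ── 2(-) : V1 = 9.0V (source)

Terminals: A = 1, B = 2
R1 and R2 are in series across V1 (node 0 → node 1 → node 2), and the output A–B is taken across R2, so this is a voltage divider.
Series current: I = V1/(R1 + R2) = 9/(40 + 150) = 9/190 = 0.04737 A
V_R2 = I × R2 = V1 × R2/(R1 + R2) = 9 × 150/190 = 7.105 V

Final answer: 7.105 V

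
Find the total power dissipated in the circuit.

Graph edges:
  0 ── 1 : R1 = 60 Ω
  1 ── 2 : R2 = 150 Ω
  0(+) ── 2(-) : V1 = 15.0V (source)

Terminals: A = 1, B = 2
Nodal analysis, taking node 2 as the 0 V reference.
Source V1 fixes V_0 = 15 V.
KCL at each unknown node (sum of currents leaving = 0; resistances in Ω):
  Node 1: (V_1 - 15)/60 + (V_1 - 0)/150 = 0
Collecting terms: 0.02333 × V_1 = 0.25  =>  V_1 = 10.71 V
Power in each resistor, P = (ΔV)²/R:
  P_R1 = (15 - 10.71)²/60 = 0.3061 W
  P_R2 = (10.71 - 0)²/150 = 0.7653 W
P_total = P_R1 + P_R2 = 1.071 W

Final answer: 1.071 W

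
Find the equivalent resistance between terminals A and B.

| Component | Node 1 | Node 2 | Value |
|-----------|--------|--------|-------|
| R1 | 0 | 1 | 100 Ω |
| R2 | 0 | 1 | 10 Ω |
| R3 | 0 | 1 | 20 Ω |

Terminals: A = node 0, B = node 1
Reduce the network between node 0 (A) and node 1 (B) by series/parallel combination:
  Rp1 = R1 ‖ R2 ‖ R3 (parallel, all between nodes 0 and 1) = 1/(1/100 + 1/10 + 1/20) = 6.25 Ω
R_eq = 6.25 Ω

Final answer: 6.25 Ω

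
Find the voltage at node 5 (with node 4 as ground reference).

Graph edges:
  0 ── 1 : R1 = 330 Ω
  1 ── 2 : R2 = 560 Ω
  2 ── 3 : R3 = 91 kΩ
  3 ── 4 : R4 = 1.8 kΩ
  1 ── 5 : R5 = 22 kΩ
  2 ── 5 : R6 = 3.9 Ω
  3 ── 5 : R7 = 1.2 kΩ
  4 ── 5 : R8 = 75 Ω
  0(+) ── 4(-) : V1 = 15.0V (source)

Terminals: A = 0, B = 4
Nodal analysis, taking node 4 as the 0 V reference.
Source V1 fixes V_0 = 15 V.
KCL at each unknown node (sum of currents leaving = 0; resistances in Ω):
  Node 1: (V_1 - 15)/330 + (V_1 - V_2)/560 + (V_1 - V_5)/22000 = 0
  Node 2: (V_2 - V_1)/560 + (V_2 - V_3)/91000 + (V_2 - V_5)/3.9 = 0
  Node 3: (V_3 - V_2)/91000 + (V_3 - 0)/1800 + (V_3 - V_5)/1200 = 0
  Node 5: (V_5 - V_1)/22000 + (V_5 - V_2)/3.9 + (V_5 - V_3)/1200 + (V_5 - 0)/75 = 0
Collecting terms (coefficients in siemens):
  0.004861·V_1 - 0.001786·V_2 - 0.00004545·V_5 = 0.04545
  0.2582·V_2 - 0.001786·V_1 - 0.00001099·V_3 - 0.2564·V_5 = 0
  0.0014·V_3 - 0.00001099·V_2 - 0.0008333·V_5 = 0
  0.2706·V_5 - 0.00004545·V_1 - 0.2564·V_2 - 0.0008333·V_3 = 0
Solving these 4 simultaneous equations (Gaussian elimination) gives:
  V_1 = 9.806 V, V_2 = 1.211 V, V_3 = 0.695 V, V_5 = 1.152 V
The requested potential is V_5 = 1.152 V.

Final answer: V_5 = 1.152 V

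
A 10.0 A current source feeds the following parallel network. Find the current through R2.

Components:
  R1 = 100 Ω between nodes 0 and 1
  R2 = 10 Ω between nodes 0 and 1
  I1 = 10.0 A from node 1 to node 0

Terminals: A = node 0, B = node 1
All resistors sit directly between nodes 0 and 1, so they are in parallel and share one voltage V; the full source current 10 A splits among them.
1/R_par = 1/100 + 1/10 = 0.11 S  =>  R_par = 9.091 Ω
V = I × R_par = 10 × 9.091 = 90.91 V
I_R2 = V/R2 = 90.91/10 = 9.091 A

Final answer: 9.091 A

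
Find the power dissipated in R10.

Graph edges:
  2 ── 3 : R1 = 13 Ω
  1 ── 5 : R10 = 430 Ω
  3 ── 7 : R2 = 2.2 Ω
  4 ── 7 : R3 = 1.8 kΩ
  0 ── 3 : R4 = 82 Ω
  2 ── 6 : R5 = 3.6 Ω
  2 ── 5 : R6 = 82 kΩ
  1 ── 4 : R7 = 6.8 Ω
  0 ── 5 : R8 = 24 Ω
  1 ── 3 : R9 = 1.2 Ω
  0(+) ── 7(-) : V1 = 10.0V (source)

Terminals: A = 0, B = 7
Nodal analysis, taking node 7 as the 0 V reference.
Source V1 fixes V_0 = 10 V.
KCL at each unknown node (sum of currents leaving = 0; resistances in Ω):
  Node 1: (V_1 - V_4)/6.8 + (V_1 - V_3)/1.2 + (V_1 - V_5)/430 = 0
  Node 2: (V_2 - V_3)/13 + (V_2 - V_6)/3.6 + (V_2 - V_5)/82000 = 0
  Node 3: (V_3 - V_2)/13 + (V_3 - 0)/2.2 + (V_3 - 10)/82 + (V_3 - V_1)/1.2 = 0
  Node 4: (V_4 - 0)/1800 + (V_4 - V_1)/6.8 = 0
  Node 5: (V_5 - V_2)/82000 + (V_5 - 10)/24 + (V_5 - V_1)/430 = 0
  Node 6: (V_6 - V_2)/3.6 = 0
Collecting terms (coefficients in siemens):
  0.9827·V_1 - 0.8333·V_3 - 0.1471·V_4 - 0.002326·V_5 = 0
  0.3547·V_2 - 0.07692·V_3 - 0.0000122·V_5 - 0.2778·V_6 = 0
  1.377·V_3 - 0.8333·V_1 - 0.07692·V_2 = 0.122
  0.1476·V_4 - 0.1471·V_1 = 0
  0.044·V_5 - 0.002326·V_1 - 0.0000122·V_2 = 0.4167
  0.2778·V_6 - 0.2778·V_2 = 0
Solving these 6 simultaneous equations (Gaussian elimination) gives:
  V_1 = 0.3321 V, V_2 = 0.3082 V, V_3 = 0.3067 V, V_4 = 0.3308 V
  V_5 = 9.486 V, V_6 = 0.3082 V
I_R10 = (V_1 - V_5)/R10 = (0.3321 - 9.486)/430 = -0.02129 A
P_R10 = I_R10² × R10 = (-0.02129)² × 430 = 0.1949 W

Final answer: 0.1949 W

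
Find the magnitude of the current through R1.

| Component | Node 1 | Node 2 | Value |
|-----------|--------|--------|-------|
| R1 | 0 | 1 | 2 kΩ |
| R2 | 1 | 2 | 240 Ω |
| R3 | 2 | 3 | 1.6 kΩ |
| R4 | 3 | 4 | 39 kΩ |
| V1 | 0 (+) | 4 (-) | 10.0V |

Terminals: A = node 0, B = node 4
Nodal analysis, taking node 4 as the 0 V reference.
Source V1 fixes V_0 = 10 V.
KCL at each unknown node (sum of currents leaving = 0; resistances in Ω):
  Node 1: (V_1 - 10)/2000 + (V_1 - V_2)/240 = 0
  Node 2: (V_2 - V_1)/240 + (V_2 - V_3)/1600 = 0
  Node 3: (V_3 - V_2)/1600 + (V_3 - 0)/39000 = 0
Collecting terms (coefficients in siemens):
  0.004667·V_1 - 0.004167·V_2 = 0.005
  0.004792·V_2 - 0.004167·V_1 - 0.000625·V_3 = 0
  0.0006506·V_3 - 0.000625·V_2 = 0
Solving these 3 simultaneous equations (Gaussian elimination) gives:
  V_1 = 9.533 V, V_2 = 9.477 V, V_3 = 9.104 V
I_R1 = (V_0 - V_1)/R1 = (10 - 9.533)/2000 = 0.0002334 A
|I_R1| = 0.0002334 A

Final answer: |I_R1| = 0.0002334 A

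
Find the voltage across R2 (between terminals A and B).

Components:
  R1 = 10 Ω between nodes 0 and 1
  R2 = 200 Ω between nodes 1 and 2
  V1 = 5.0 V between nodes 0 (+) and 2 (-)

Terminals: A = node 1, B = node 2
R1 and R2 are in series across V1 (node 0 → node 1 → node 2), and the output A–B is taken across R2, so this is a voltage divider.
Series current: I = V1/(R1 + R2) = 5/(10 + 200) = 5/210 = 0.02381 A
V_R2 = I × R2 = V1 × R2/(R1 + R2) = 5 × 200/210 = 4.762 V

Final answer: 4.762 V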